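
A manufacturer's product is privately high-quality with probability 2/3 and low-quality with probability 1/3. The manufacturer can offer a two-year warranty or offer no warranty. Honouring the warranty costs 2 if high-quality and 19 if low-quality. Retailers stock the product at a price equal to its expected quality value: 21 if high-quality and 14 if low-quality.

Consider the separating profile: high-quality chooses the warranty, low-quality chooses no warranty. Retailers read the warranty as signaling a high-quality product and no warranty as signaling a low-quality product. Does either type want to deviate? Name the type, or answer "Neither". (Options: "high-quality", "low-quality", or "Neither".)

The warranty pays 21; no warranty pays 14.
high-quality: assigned the warranty, nets 21 − 2 = 19; deviating to no warranty nets 14.
low-quality: assigned no warranty, nets 14; deviating to the warranty nets 21 − 19 = 2.
Both types strictly prefer their assigned action; no profitable deviation.

Neither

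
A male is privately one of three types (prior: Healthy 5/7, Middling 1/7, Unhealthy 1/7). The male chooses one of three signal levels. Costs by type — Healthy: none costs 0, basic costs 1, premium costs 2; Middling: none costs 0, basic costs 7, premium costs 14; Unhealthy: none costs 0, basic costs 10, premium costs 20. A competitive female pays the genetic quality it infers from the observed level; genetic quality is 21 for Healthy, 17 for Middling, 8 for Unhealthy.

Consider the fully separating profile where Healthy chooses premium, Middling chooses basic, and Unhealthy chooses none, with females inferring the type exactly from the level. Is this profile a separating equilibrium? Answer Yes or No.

Yes

Separating mating payoffs: premium → 21, basic → 17, none → 8.
Healthy (assigned premium): none: 8 − 0 = 8; basic: 17 − 1 = 16; premium: 21 − 2 = 19. Healthy stays.
Middling (assigned basic): none: 8 − 0 = 8; basic: 17 − 7 = 10; premium: 21 − 14 = 7. Middling stays.
Unhealthy (assigned none): none: 8 − 0 = 8; basic: 17 − 10 = 7; premium: 21 − 20 = 1. Unhealthy stays.
Every type prefers its assigned level; separation holds.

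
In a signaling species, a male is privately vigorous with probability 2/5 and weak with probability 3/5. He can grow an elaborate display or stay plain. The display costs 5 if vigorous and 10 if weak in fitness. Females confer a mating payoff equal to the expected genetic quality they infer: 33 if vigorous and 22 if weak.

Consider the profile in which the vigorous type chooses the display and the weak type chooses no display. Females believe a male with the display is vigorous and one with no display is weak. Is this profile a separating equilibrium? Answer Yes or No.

No

Under these beliefs, the display earns mating payoff 33 and no display earns mating payoff 22.
vigorous: the display nets 33 − 5 = 28; no display nets 22. vigorous prefers the display.
weak: the display nets 33 − 10 = 23; no display nets 22. weak would deviate to the display.
weak has a profitable deviation, so the profile is not an equilibrium.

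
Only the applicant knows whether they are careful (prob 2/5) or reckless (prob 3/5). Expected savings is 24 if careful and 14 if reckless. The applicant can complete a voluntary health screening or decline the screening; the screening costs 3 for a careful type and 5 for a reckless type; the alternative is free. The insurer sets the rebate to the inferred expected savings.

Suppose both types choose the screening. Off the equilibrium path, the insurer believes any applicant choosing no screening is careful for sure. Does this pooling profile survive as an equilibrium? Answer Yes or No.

On path, the insurer holds the prior and pays 2/5·24 + 3/5·14 = 18. Off path (no screening), believing careful, it pays 24.
careful: the screening nets 18 − 3 = 15; no screening nets 24. careful would deviate.
reckless: the screening nets 18 − 5 = 13; no screening nets 24. reckless would deviate.
A type deviates, so pooling fails.

No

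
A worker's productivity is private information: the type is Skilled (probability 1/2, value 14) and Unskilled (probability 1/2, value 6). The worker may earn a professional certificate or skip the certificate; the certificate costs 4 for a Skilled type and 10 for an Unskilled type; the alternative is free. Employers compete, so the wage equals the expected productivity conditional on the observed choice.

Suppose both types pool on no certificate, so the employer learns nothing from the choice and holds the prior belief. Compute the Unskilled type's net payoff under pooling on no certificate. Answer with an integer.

10

Pooled wage = 1/2·14 + 1/2·6 = 10.
Unskilled pays no cost for no certificate, so net payoff = 10.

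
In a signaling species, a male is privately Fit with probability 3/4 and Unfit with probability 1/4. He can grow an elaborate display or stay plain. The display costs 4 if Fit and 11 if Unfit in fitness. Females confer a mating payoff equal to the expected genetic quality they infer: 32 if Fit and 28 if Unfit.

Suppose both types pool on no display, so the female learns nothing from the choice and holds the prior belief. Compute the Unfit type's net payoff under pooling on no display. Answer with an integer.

Pooled mating payoff = 3/4·32 + 1/4·28 = 31.
Unfit pays no cost for no display, so net payoff = 31.

31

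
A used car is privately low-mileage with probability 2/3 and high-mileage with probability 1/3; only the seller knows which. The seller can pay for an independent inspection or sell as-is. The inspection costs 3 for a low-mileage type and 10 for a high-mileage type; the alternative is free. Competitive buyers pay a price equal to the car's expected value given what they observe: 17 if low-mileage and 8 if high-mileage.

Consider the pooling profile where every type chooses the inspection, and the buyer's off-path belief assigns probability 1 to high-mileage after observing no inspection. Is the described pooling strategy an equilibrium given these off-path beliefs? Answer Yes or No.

No

On path, the buyer holds the prior and pays 2/3·17 + 1/3·8 = 14. Off path (no inspection), believing high-mileage, it pays 8.
low-mileage: the inspection nets 14 − 3 = 11; no inspection nets 8. low-mileage stays.
high-mileage: the inspection nets 14 − 10 = 4; no inspection nets 8. high-mileage would deviate.
A type deviates, so pooling fails.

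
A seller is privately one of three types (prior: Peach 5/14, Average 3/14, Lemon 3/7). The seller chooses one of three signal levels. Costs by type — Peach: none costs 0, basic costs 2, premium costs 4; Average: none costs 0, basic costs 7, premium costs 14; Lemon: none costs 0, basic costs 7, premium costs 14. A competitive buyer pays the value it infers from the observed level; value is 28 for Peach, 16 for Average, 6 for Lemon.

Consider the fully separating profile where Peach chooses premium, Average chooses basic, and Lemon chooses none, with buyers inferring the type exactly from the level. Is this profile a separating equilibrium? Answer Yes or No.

Separating prices: premium → 28, basic → 16, none → 6.
Peach (assigned premium): none: 6 − 0 = 6; basic: 16 − 2 = 14; premium: 28 − 4 = 24. Peach stays.
Average (assigned basic): none: 6 − 0 = 6; basic: 16 − 7 = 9; premium: 28 − 14 = 14. Average prefers premium.
Lemon (assigned none): none: 6 − 0 = 6; basic: 16 − 7 = 9; premium: 28 − 14 = 14. Lemon prefers premium.
At least one type deviates; the separating profile fails.

No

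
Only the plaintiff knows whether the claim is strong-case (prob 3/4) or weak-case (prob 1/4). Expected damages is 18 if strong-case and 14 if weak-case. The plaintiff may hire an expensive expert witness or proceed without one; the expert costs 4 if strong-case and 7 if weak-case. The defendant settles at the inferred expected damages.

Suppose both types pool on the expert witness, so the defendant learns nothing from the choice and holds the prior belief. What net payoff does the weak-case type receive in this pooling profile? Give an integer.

Pooled settlement = 3/4·18 + 1/4·14 = 17.
weak-case pays cost 7 for the expert witness, so net payoff = 17 − 7 = 10.

10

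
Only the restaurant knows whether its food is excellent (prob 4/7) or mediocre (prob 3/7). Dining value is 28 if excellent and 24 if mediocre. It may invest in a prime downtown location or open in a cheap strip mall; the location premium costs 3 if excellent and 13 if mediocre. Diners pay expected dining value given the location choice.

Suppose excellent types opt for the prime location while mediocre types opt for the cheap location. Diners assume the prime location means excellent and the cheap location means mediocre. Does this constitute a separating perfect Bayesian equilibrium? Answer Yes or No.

Yes

Under these beliefs, the prime location earns price premium 28 and the cheap location earns price premium 24.
excellent: the prime location nets 28 − 3 = 25; the cheap location nets 24. excellent prefers the prime location.
mediocre: the prime location nets 28 − 13 = 15; the cheap location nets 24. mediocre prefers the cheap location.
Neither type deviates, so the separating profile is an equilibrium.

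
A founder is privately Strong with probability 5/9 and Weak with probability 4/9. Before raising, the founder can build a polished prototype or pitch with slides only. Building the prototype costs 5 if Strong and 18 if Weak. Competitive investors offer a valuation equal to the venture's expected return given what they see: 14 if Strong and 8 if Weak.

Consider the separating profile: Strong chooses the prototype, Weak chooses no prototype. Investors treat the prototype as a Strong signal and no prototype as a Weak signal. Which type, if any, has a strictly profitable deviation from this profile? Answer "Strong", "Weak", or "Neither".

Neither

The prototype pays 14; no prototype pays 8.
Strong: assigned the prototype, nets 14 − 5 = 9; deviating to no prototype nets 8.
Weak: assigned no prototype, nets 8; deviating to the prototype nets 14 − 18 = -4.
Both types strictly prefer their assigned action; no profitable deviation.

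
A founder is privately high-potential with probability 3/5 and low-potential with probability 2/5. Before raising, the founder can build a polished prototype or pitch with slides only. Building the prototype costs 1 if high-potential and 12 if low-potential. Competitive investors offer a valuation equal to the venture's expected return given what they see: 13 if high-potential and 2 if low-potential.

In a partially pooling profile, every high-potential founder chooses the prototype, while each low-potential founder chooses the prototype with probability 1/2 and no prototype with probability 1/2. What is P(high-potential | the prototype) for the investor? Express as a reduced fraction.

P(the prototype) = (3/5)·1 + (2/5)·(1/2) = 4/5.
By Bayes' rule, P(high-potential | the prototype) = (3/5) / (4/5) = 3/4.

3/4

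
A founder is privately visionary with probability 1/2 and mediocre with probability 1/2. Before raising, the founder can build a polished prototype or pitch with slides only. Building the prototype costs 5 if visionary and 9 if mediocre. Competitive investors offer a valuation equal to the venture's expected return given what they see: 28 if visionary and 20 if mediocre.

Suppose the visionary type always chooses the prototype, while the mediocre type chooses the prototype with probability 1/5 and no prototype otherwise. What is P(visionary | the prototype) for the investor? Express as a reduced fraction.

5/6

P(the prototype) = (1/2)·1 + (1/2)·(1/5) = 3/5.
By Bayes' rule, P(visionary | the prototype) = (1/2) / (3/5) = 5/6.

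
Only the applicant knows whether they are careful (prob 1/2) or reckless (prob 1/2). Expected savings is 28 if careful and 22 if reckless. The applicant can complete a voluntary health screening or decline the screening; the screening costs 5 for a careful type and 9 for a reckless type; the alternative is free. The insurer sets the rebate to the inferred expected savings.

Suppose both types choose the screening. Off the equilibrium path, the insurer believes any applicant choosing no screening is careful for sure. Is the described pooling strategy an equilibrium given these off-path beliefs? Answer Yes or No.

No

On path, the insurer holds the prior and pays 1/2·28 + 1/2·22 = 25. Off path (no screening), believing careful, it pays 28.
careful: the screening nets 25 − 5 = 20; no screening nets 28. careful would deviate.
reckless: the screening nets 25 − 9 = 16; no screening nets 28. reckless would deviate.
A type deviates, so pooling fails.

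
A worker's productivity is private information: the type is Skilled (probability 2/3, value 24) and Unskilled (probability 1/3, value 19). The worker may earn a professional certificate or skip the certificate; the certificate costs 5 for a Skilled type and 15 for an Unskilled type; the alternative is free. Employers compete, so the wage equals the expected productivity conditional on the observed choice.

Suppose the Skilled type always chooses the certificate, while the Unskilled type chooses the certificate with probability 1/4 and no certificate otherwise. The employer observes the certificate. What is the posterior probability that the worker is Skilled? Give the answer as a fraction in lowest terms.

8/9

P(the certificate) = (2/3)·1 + (1/3)·(1/4) = 3/4.
By Bayes' rule, P(Skilled | the certificate) = (2/3) / (3/4) = 8/9.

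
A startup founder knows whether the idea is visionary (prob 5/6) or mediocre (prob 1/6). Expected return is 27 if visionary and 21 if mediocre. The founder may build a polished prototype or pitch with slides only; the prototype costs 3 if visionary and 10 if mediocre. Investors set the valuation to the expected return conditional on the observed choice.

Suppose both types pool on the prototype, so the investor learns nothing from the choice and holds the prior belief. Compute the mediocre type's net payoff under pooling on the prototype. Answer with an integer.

16

Pooled valuation = 5/6·27 + 1/6·21 = 26.
mediocre pays cost 10 for the prototype, so net payoff = 26 − 10 = 16.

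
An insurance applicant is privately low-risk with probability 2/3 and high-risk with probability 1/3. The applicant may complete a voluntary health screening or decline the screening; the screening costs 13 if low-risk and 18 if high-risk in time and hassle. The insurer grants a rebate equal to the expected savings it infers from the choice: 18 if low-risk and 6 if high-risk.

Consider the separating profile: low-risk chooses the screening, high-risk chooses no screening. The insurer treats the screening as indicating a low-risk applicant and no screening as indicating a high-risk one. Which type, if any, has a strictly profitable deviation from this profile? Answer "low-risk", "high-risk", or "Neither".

low-risk

The screening pays 18; no screening pays 6.
low-risk: assigned the screening, nets 18 − 13 = 5; deviating to no screening nets 6.
high-risk: assigned no screening, nets 6; deviating to the screening nets 18 − 18 = 0.
The low-risk type gains 1 by deviating.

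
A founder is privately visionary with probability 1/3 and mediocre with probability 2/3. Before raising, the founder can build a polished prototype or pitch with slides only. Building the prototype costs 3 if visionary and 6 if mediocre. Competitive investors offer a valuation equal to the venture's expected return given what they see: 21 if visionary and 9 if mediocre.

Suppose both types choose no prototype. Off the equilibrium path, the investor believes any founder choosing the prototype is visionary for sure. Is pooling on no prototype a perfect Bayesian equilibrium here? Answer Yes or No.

No

On path, the investor holds the prior and pays 1/3·21 + 2/3·9 = 13. Off path (the prototype), believing visionary, it pays 21.
visionary: no prototype nets 13; the prototype nets 21 − 3 = 18. visionary would deviate.
mediocre: no prototype nets 13; the prototype nets 21 − 6 = 15. mediocre would deviate.
A type deviates, so pooling fails.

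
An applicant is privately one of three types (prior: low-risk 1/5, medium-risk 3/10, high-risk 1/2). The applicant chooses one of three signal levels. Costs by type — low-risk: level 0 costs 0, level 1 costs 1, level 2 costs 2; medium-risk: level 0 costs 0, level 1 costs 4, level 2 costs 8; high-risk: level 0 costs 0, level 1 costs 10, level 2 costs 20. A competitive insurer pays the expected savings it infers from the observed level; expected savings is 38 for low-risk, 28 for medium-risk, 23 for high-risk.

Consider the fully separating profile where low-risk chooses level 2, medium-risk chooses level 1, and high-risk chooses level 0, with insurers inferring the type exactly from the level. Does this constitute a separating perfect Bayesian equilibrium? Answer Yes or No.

Separating rebates: level 2 → 38, level 1 → 28, level 0 → 23.
low-risk (assigned level 2): level 0: 23 − 0 = 23; level 1: 28 − 1 = 27; level 2: 38 − 2 = 36. low-risk stays.
medium-risk (assigned level 1): level 0: 23 − 0 = 23; level 1: 28 − 4 = 24; level 2: 38 − 8 = 30. medium-risk prefers level 2.
high-risk (assigned level 0): level 0: 23 − 0 = 23; level 1: 28 − 10 = 18; level 2: 38 − 20 = 18. high-risk stays.
At least one type deviates; the separating profile fails.

No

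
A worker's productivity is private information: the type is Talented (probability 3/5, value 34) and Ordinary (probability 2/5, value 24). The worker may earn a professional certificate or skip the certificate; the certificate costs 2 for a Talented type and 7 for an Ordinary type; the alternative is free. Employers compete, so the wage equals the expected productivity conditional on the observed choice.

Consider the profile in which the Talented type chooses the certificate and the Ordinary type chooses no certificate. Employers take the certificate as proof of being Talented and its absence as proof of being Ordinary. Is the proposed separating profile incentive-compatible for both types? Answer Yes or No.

Under these beliefs, the certificate earns wage 34 and no certificate earns wage 24.
Talented: the certificate nets 34 − 2 = 32; no certificate nets 24. Talented prefers the certificate.
Ordinary: the certificate nets 34 − 7 = 27; no certificate nets 24. Ordinary would deviate to the certificate.
Ordinary has a profitable deviation, so the profile is not an equilibrium.

No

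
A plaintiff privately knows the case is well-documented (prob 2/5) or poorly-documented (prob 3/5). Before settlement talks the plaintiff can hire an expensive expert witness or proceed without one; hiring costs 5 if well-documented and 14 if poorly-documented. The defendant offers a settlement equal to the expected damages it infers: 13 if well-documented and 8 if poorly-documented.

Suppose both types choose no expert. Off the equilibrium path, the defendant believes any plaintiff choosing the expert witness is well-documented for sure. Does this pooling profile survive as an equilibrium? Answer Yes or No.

Yes

On path, the defendant holds the prior and pays 2/5·13 + 3/5·8 = 10. Off path (the expert witness), believing well-documented, it pays 13.
well-documented: no expert nets 10; the expert witness nets 13 − 5 = 8. well-documented stays.
poorly-documented: no expert nets 10; the expert witness nets 13 − 14 = -1. poorly-documented stays.
No type deviates, so pooling is sustained.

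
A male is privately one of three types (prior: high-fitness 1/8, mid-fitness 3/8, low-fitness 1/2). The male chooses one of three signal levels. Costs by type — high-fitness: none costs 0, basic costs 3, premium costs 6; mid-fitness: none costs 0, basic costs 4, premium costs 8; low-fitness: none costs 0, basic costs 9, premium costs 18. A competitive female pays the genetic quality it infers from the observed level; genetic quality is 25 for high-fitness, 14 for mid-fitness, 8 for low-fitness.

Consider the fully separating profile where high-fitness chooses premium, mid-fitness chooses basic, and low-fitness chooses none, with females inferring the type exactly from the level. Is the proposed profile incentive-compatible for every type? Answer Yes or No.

Separating mating payoffs: premium → 25, basic → 14, none → 8.
high-fitness (assigned premium): none: 8 − 0 = 8; basic: 14 − 3 = 11; premium: 25 − 6 = 19. high-fitness stays.
mid-fitness (assigned basic): none: 8 − 0 = 8; basic: 14 − 4 = 10; premium: 25 − 8 = 17. mid-fitness prefers premium.
low-fitness (assigned none): none: 8 − 0 = 8; basic: 14 − 9 = 5; premium: 25 − 18 = 7. low-fitness stays.
At least one type deviates; the separating profile fails.

No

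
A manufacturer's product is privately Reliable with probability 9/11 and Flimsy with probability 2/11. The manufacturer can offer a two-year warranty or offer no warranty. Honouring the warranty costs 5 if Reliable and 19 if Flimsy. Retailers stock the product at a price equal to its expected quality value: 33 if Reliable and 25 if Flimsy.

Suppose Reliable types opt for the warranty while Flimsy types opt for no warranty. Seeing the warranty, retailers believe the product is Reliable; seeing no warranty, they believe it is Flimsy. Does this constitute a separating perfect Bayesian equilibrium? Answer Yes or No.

Yes

Under these beliefs, the warranty earns price 33 and no warranty earns price 25.
Reliable: the warranty nets 33 − 5 = 28; no warranty nets 25. Reliable prefers the warranty.
Flimsy: the warranty nets 33 − 19 = 14; no warranty nets 25. Flimsy prefers no warranty.
Neither type deviates, so the separating profile is an equilibrium.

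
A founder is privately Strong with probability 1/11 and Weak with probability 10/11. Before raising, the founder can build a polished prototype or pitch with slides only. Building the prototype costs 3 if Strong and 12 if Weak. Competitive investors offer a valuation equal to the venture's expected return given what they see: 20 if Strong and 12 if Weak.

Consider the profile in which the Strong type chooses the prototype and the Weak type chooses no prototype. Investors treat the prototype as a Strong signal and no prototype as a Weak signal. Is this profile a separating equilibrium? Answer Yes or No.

Yes

Under these beliefs, the prototype earns valuation 20 and no prototype earns valuation 12.
Strong: the prototype nets 20 − 3 = 17; no prototype nets 12. Strong prefers the prototype.
Weak: the prototype nets 20 − 12 = 8; no prototype nets 12. Weak prefers no prototype.
Neither type deviates, so the separating profile is an equilibrium.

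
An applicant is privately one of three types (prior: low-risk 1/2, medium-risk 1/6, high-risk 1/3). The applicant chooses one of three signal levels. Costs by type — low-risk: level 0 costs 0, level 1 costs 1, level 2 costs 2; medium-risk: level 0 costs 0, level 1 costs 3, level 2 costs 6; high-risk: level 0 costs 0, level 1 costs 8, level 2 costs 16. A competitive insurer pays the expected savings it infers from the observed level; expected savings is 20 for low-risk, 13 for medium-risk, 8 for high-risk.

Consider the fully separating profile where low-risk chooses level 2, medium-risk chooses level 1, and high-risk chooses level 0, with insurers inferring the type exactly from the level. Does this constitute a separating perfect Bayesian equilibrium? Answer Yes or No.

No

Separating rebates: level 2 → 20, level 1 → 13, level 0 → 8.
low-risk (assigned level 2): level 0: 8 − 0 = 8; level 1: 13 − 1 = 12; level 2: 20 − 2 = 18. low-risk stays.
medium-risk (assigned level 1): level 0: 8 − 0 = 8; level 1: 13 − 3 = 10; level 2: 20 − 6 = 14. medium-risk prefers level 2.
high-risk (assigned level 0): level 0: 8 − 0 = 8; level 1: 13 − 8 = 5; level 2: 20 − 16 = 4. high-risk stays.
At least one type deviates; the separating profile fails.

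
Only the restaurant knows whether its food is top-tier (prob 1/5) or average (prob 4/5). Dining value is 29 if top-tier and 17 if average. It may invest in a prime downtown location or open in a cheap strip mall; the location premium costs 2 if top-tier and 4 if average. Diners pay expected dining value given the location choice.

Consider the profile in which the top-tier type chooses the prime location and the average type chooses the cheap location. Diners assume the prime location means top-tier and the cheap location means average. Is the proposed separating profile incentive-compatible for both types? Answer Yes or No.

No

Under these beliefs, the prime location earns price premium 29 and the cheap location earns price premium 17.
top-tier: the prime location nets 29 − 2 = 27; the cheap location nets 17. top-tier prefers the prime location.
average: the prime location nets 29 − 4 = 25; the cheap location nets 17. average would deviate to the prime location.
average has a profitable deviation, so the profile is not an equilibrium.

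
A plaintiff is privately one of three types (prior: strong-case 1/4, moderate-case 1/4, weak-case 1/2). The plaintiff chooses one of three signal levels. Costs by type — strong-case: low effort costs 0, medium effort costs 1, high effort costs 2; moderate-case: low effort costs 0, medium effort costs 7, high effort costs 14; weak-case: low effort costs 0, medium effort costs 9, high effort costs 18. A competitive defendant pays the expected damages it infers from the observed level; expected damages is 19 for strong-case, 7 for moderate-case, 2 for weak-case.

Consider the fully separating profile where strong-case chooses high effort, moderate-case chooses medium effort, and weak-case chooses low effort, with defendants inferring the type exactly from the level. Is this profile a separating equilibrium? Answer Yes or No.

Separating settlements: high effort → 19, medium effort → 7, low effort → 2.
strong-case (assigned high effort): low effort: 2 − 0 = 2; medium effort: 7 − 1 = 6; high effort: 19 − 2 = 17. strong-case stays.
moderate-case (assigned medium effort): low effort: 2 − 0 = 2; medium effort: 7 − 7 = 0; high effort: 19 − 14 = 5. moderate-case prefers high effort.
weak-case (assigned low effort): low effort: 2 − 0 = 2; medium effort: 7 − 9 = -2; high effort: 19 − 18 = 1. weak-case stays.
At least one type deviates; the separating profile fails.

No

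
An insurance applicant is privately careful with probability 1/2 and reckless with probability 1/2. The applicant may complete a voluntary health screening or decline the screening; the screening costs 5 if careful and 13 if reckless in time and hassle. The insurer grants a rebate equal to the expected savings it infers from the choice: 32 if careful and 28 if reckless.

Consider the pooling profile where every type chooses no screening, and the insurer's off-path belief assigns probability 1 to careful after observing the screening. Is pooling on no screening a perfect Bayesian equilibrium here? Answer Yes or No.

On path, the insurer holds the prior and pays 1/2·32 + 1/2·28 = 30. Off path (the screening), believing careful, it pays 32.
careful: no screening nets 30; the screening nets 32 − 5 = 27. careful stays.
reckless: no screening nets 30; the screening nets 32 − 13 = 19. reckless stays.
No type deviates, so pooling is sustained.

Yes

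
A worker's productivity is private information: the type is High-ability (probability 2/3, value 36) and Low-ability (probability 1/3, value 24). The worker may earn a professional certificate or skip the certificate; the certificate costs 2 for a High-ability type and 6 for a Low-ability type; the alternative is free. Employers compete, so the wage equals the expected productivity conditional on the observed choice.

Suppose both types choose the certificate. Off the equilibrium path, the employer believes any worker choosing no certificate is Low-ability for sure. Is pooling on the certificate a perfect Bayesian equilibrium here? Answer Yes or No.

On path, the employer holds the prior and pays 2/3·36 + 1/3·24 = 32. Off path (no certificate), believing Low-ability, it pays 24.
High-ability: the certificate nets 32 − 2 = 30; no certificate nets 24. High-ability stays.
Low-ability: the certificate nets 32 − 6 = 26; no certificate nets 24. Low-ability stays.
No type deviates, so pooling is sustained.

Yes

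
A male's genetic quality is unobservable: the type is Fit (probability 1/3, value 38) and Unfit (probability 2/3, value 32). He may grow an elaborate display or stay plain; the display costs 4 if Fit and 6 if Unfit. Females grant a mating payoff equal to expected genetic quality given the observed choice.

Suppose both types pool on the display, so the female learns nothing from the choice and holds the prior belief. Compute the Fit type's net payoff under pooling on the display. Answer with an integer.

30

Pooled mating payoff = 1/3·38 + 2/3·32 = 34.
Fit pays cost 4 for the display, so net payoff = 34 − 4 = 30.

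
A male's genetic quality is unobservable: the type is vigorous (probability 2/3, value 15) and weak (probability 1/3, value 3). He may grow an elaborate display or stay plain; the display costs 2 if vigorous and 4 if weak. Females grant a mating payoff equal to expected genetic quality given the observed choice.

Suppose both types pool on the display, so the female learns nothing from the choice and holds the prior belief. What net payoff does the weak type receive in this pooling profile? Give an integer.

7

Pooled mating payoff = 2/3·15 + 1/3·3 = 11.
weak pays cost 4 for the display, so net payoff = 11 − 4 = 7.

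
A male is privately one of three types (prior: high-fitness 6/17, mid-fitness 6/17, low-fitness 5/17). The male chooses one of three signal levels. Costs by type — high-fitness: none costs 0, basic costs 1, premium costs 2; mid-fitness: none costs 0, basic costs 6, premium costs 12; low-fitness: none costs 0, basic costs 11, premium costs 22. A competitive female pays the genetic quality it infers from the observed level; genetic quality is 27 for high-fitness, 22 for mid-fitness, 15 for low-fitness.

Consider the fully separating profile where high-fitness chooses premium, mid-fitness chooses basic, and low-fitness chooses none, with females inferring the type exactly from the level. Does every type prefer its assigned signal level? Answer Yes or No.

Separating mating payoffs: premium → 27, basic → 22, none → 15.
high-fitness (assigned premium): none: 15 − 0 = 15; basic: 22 − 1 = 21; premium: 27 − 2 = 25. high-fitness stays.
mid-fitness (assigned basic): none: 15 − 0 = 15; basic: 22 − 6 = 16; premium: 27 − 12 = 15. mid-fitness stays.
low-fitness (assigned none): none: 15 − 0 = 15; basic: 22 − 11 = 11; premium: 27 − 22 = 5. low-fitness stays.
Every type prefers its assigned level; separation holds.

Yes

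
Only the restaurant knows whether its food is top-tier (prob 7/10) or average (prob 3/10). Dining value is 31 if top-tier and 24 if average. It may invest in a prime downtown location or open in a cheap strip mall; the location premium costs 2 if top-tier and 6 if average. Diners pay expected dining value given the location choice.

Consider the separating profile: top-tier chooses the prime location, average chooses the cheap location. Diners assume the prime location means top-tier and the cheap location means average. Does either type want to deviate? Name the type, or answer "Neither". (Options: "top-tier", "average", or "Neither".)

The prime location pays 31; the cheap location pays 24.
top-tier: assigned the prime location, nets 31 − 2 = 29; deviating to the cheap location nets 24.
average: assigned the cheap location, nets 24; deviating to the prime location nets 31 − 6 = 25.
The average type gains 1 by deviating.

average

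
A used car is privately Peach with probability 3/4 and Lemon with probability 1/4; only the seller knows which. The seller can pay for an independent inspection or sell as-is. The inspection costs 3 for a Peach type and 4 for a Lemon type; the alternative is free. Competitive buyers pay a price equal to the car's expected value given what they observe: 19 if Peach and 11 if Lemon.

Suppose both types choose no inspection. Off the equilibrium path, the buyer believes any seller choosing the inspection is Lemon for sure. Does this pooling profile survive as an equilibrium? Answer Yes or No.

On path, the buyer holds the prior and pays 3/4·19 + 1/4·11 = 17. Off path (the inspection), believing Lemon, it pays 11.
Peach: no inspection nets 17; the inspection nets 11 − 3 = 8. Peach stays.
Lemon: no inspection nets 17; the inspection nets 11 − 4 = 7. Lemon stays.
No type deviates, so pooling is sustained.

Yes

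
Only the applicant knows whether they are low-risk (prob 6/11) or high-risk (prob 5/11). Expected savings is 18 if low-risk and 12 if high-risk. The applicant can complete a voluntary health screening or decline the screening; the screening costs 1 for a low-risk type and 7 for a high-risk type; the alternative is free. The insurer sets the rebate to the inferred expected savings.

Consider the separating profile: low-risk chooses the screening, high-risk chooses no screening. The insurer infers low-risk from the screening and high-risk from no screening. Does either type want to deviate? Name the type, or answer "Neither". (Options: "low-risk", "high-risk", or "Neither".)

Neither

The screening pays 18; no screening pays 12.
low-risk: assigned the screening, nets 18 − 1 = 17; deviating to no screening nets 12.
high-risk: assigned no screening, nets 12; deviating to the screening nets 18 − 7 = 11.
Both types strictly prefer their assigned action; no profitable deviation.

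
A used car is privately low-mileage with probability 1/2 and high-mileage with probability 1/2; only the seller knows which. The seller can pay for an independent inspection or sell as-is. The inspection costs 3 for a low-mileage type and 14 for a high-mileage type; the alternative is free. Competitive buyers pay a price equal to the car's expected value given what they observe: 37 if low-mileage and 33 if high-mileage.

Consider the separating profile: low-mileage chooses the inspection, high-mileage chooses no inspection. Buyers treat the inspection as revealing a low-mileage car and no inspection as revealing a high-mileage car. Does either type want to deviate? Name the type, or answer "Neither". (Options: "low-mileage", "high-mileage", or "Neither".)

Neither

The inspection pays 37; no inspection pays 33.
low-mileage: assigned the inspection, nets 37 − 3 = 34; deviating to no inspection nets 33.
high-mileage: assigned no inspection, nets 33; deviating to the inspection nets 37 − 14 = 23.
Both types strictly prefer their assigned action; no profitable deviation.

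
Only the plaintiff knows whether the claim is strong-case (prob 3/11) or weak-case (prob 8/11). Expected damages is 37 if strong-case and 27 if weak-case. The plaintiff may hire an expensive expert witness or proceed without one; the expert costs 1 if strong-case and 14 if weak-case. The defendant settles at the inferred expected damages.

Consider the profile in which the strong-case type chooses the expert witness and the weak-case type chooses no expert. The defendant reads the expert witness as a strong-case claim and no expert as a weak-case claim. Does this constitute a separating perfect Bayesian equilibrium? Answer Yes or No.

Under these beliefs, the expert witness earns settlement 37 and no expert earns settlement 27.
strong-case: the expert witness nets 37 − 1 = 36; no expert nets 27. strong-case prefers the expert witness.
weak-case: the expert witness nets 37 − 14 = 23; no expert nets 27. weak-case prefers no expert.
Neither type deviates, so the separating profile is an equilibrium.

Yes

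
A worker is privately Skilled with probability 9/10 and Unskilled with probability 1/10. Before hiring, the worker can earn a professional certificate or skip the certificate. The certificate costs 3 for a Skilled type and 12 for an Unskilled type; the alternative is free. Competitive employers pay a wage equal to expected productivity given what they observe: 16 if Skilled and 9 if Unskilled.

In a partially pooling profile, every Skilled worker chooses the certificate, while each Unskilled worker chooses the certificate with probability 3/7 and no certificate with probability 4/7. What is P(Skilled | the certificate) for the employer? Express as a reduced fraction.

P(the certificate) = (9/10)·1 + (1/10)·(3/7) = 33/35.
By Bayes' rule, P(Skilled | the certificate) = (9/10) / (33/35) = 21/22.

21/22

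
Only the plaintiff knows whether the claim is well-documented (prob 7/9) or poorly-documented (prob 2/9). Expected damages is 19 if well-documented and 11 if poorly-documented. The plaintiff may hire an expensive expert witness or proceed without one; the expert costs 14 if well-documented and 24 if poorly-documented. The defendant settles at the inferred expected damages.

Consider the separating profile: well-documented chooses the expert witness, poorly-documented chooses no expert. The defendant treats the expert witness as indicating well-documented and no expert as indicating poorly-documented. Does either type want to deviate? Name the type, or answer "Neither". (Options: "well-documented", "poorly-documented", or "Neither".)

The expert witness pays 19; no expert pays 11.
well-documented: assigned the expert witness, nets 19 − 14 = 5; deviating to no expert nets 11.
poorly-documented: assigned no expert, nets 11; deviating to the expert witness nets 19 − 24 = -5.
The well-documented type gains 6 by deviating.

well-documented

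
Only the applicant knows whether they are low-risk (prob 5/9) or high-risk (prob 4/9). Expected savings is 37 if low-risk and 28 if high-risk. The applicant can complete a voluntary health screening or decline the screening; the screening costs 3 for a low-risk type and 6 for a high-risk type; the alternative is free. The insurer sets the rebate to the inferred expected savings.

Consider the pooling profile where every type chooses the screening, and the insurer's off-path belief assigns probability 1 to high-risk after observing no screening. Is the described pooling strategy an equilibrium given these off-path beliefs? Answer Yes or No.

On path, the insurer holds the prior and pays 5/9·37 + 4/9·28 = 33. Off path (no screening), believing high-risk, it pays 28.
low-risk: the screening nets 33 − 3 = 30; no screening nets 28. low-risk stays.
high-risk: the screening nets 33 − 6 = 27; no screening nets 28. high-risk would deviate.
A type deviates, so pooling fails.

No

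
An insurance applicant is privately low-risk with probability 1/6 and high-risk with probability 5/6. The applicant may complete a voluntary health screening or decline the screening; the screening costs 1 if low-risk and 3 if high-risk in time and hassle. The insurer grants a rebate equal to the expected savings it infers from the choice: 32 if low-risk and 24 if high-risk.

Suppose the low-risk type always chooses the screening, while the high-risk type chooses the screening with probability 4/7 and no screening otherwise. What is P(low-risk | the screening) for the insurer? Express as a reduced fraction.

P(the screening) = (1/6)·1 + (5/6)·(4/7) = 9/14.
By Bayes' rule, P(low-risk | the screening) = (1/6) / (9/14) = 7/27.

7/27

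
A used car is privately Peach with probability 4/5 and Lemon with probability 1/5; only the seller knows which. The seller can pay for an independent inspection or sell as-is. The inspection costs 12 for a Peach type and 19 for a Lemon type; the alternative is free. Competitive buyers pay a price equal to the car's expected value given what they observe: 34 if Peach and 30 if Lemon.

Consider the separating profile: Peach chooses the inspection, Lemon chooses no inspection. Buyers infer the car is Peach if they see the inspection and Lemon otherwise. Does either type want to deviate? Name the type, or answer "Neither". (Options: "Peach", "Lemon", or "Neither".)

The inspection pays 34; no inspection pays 30.
Peach: assigned the inspection, nets 34 − 12 = 22; deviating to no inspection nets 30.
Lemon: assigned no inspection, nets 30; deviating to the inspection nets 34 − 19 = 15.
The Peach type gains 8 by deviating.

Peach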